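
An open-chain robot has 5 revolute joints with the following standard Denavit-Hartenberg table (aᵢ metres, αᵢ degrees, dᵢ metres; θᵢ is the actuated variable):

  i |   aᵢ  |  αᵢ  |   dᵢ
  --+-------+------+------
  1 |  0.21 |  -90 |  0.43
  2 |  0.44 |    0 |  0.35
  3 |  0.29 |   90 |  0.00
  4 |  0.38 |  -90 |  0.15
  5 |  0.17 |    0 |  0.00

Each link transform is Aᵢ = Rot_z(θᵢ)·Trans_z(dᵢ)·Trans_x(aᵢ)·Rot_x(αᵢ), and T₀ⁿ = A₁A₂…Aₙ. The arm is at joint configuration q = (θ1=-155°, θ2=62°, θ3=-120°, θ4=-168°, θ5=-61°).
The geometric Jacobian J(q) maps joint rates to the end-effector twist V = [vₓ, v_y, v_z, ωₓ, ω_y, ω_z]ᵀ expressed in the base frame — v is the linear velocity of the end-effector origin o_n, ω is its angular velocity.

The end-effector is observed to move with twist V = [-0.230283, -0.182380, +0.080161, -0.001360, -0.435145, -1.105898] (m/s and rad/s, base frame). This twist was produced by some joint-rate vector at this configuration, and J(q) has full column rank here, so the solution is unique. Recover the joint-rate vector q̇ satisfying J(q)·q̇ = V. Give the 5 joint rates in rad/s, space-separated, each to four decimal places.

-0.8870 -0.1850 0.1670 -0.2730 -0.4210

o_n = [0.0373, -0.2627, 0.0621]
J₁: ẑ×o_n = [0.2627, 0.0373, -0.0000], ω = ẑ
J2: z=[0.4226, -0.9063, 0.0000] o=[-0.1903, -0.0887, 0.4300] → [0.3334, 0.1555, 0.1327, 0.4226, -0.9063, 0.0000]
J3: z=[0.4226, -0.9063, 0.0000] o=[-0.2296, -0.4933, 0.0415] → [-0.0187, -0.0087, 0.3393, 0.4226, -0.9063, 0.0000]
J4: z=[0.7686, 0.3584, 0.5299] o=[-0.3689, -0.5582, 0.2874] → [-0.2373, 0.3884, 0.0815, 0.7686, 0.3584, 0.5299]
J5: z=[-0.5132, 0.8399, 0.1763] o=[-0.1085, -0.3496, 0.0517] → [-0.0066, 0.0310, -0.1670, -0.5132, 0.8399, 0.1763]
q̇ = J⁺·V = [-0.8870, -0.1850, 0.1670, -0.2730, -0.4210]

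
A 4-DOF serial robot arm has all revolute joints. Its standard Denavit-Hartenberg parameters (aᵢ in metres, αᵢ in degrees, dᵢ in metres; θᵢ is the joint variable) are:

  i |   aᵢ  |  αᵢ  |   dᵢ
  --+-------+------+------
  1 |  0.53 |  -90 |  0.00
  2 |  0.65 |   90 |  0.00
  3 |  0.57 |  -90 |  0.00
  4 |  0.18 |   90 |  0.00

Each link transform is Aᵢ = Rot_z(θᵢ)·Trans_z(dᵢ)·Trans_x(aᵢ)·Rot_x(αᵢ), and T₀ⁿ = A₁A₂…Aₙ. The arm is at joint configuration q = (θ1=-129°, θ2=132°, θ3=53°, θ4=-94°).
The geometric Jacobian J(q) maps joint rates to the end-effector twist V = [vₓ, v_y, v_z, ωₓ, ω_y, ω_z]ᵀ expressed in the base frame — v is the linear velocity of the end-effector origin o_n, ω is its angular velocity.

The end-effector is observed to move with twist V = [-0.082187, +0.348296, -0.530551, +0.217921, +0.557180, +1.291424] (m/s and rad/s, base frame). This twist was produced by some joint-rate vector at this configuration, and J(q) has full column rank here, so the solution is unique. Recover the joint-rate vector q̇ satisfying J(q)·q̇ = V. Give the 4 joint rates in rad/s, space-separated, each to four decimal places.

o_n = [0.3434, -0.2833, -0.8525]
J₁: ẑ×o_n = [0.2833, 0.3434, -0.0000], ω = ẑ
J2: z=[0.7771, -0.6293, 0.0000] o=[-0.3335, -0.4119, 0.0000] → [0.5365, 0.6625, 0.5260, 0.7771, -0.6293, 0.0000]
J3: z=[-0.4677, -0.5775, -0.6691] o=[-0.0598, -0.0739, -0.4830] → [0.0732, -0.4426, 0.3308, -0.4677, -0.5775, -0.6691]
J4: z=[0.1314, -0.7940, 0.5935] o=[0.4384, -0.1820, -0.7380] → [0.1511, -0.0413, -0.0887, 0.1314, -0.7940, 0.5935]
q̇ = J⁺·V = [0.4750, -0.3510, -0.9700, 0.2820]

0.4750 -0.3510 -0.9700 0.2820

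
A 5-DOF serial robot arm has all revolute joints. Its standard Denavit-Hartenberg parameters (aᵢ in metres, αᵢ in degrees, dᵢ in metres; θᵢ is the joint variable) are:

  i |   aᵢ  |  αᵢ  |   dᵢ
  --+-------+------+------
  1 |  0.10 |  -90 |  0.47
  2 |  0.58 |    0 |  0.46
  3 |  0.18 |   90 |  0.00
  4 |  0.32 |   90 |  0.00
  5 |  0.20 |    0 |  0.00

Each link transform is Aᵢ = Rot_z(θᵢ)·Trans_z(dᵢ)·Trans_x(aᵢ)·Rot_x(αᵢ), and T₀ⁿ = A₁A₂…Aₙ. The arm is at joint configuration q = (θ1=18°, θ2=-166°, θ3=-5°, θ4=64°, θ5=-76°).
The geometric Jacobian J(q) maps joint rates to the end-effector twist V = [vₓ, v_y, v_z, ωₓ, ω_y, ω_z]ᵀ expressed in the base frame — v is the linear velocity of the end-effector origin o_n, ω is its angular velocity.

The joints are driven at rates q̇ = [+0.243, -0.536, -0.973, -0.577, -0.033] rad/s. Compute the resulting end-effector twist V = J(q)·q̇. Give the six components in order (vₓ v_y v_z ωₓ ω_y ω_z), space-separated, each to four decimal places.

o_n = [-0.9765, 0.5145, 0.8554]
J₁: ẑ×o_n = [-0.5145, -0.9765, 0.0000], ω = ẑ
J2: z=[-0.3090, 0.9511, 0.0000] o=[0.0951, 0.0309, 0.4700] → [0.3665, 0.1191, 0.8697, -0.3090, 0.9511, 0.0000]
J3: z=[-0.3090, 0.9511, 0.0000] o=[-0.5823, 0.2945, 0.6103] → [0.2331, 0.0757, 0.3069, -0.3090, 0.9511, 0.0000]
J4: z=[-0.1488, -0.0483, -0.9877] o=[-0.7514, 0.2395, 0.6385] → [0.2611, 0.2546, -0.0518, -0.1488, -0.0483, -0.9877]
J5: z=[-0.7088, -0.6912, 0.1406] o=[-0.9720, 0.4703, 0.6604] → [-0.1410, 0.1376, -0.0345, -0.7088, -0.6912, 0.1406]
V = J·q̇ = [-0.6943, -0.5263, -0.7338, 0.5755, -1.3844, 0.8083]

-0.6943 -0.5263 -0.7338 0.5755 -1.3844 0.8083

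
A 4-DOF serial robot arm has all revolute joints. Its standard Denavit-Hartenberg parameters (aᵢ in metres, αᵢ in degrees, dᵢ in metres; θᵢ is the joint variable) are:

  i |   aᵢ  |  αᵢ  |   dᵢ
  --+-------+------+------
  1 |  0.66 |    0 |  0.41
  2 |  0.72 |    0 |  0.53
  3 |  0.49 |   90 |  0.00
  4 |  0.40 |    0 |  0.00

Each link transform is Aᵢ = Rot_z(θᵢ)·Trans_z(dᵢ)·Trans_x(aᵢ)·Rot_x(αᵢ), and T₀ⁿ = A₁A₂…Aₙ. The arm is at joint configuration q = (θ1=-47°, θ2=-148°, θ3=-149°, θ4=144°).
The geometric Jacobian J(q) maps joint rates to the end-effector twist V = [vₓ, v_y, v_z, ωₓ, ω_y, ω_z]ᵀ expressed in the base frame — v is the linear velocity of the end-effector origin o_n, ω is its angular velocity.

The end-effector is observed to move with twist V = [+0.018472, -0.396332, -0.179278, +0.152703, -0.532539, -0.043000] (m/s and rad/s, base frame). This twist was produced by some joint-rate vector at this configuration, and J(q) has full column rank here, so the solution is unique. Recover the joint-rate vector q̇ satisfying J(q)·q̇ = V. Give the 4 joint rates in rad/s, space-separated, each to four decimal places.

0.6530 0.2780 -0.9740 0.5540

o_n = [-0.0854, -0.2505, 1.1751]
J₁: ẑ×o_n = [0.2505, -0.0854, 0.0000], ω = ẑ
J2: z=[0.0000, 0.0000, 1.0000] o=[0.4501, -0.4827, 0.4100] → [-0.2322, -0.5355, 0.0000, 0.0000, 0.0000, 1.0000]
J3: z=[0.0000, 0.0000, 1.0000] o=[-0.2453, -0.2963, 0.9400] → [-0.0459, 0.1599, 0.0000, 0.0000, 0.0000, 1.0000]
J4: z=[0.2756, -0.9613, 0.0000] o=[0.2257, -0.1613, 0.9400] → [-0.2260, -0.0648, -0.3236, 0.2756, -0.9613, 0.0000]
q̇ = J⁺·V = [0.6530, 0.2780, -0.9740, 0.5540]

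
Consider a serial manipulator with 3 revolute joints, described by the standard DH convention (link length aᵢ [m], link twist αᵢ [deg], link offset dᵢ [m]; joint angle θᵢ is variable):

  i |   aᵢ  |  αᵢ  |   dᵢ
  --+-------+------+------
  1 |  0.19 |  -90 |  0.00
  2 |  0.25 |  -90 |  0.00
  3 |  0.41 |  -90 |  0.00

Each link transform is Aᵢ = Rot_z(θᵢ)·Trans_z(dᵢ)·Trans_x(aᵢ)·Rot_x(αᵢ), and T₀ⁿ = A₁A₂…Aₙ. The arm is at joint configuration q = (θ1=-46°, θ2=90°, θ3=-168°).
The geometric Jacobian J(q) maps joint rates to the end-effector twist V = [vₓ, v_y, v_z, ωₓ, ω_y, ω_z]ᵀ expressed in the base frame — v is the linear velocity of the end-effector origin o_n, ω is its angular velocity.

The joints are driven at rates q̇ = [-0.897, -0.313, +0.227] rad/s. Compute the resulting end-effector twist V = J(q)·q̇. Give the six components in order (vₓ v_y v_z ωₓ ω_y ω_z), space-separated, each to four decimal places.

-0.0368 -0.0761 -0.0194 -0.3828 -0.0541 -0.8970

o_n = [0.1933, -0.0775, 0.1510]
J₁: ẑ×o_n = [0.0775, 0.1933, -0.0000], ω = ẑ
J2: z=[0.7193, 0.6947, 0.0000] o=[0.1320, -0.1367, 0.0000] → [0.1049, -0.1086, 0.0000, 0.7193, 0.6947, 0.0000]
J3: z=[-0.6947, 0.7193, -0.0000] o=[0.1320, -0.1367, -0.2500] → [0.2885, 0.2786, -0.0852, -0.6947, 0.7193, -0.0000]
V = J·q̇ = [-0.0368, -0.0761, -0.0194, -0.3828, -0.0541, -0.8970]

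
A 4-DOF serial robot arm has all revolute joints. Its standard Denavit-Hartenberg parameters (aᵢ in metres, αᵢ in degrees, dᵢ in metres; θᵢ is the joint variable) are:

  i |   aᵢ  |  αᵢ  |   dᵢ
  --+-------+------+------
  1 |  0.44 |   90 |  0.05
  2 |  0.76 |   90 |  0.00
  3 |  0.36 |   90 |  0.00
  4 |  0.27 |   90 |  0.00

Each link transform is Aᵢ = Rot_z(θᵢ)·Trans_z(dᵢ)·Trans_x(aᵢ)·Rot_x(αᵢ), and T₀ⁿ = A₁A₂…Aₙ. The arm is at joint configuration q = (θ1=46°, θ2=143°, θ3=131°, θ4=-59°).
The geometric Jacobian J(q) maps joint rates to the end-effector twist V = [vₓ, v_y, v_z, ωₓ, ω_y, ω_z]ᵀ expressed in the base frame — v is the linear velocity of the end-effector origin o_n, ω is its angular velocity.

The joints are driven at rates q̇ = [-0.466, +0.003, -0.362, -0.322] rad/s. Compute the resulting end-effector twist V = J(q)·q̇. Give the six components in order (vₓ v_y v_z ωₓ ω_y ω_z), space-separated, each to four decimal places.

o_n = [0.2398, -0.2938, 0.1255]
J₁: ẑ×o_n = [0.2938, 0.2398, -0.0000], ω = ẑ
J2: z=[0.7193, -0.6947, 0.0000] o=[0.3056, 0.3165, 0.0500] → [-0.0525, -0.0543, -0.4848, 0.7193, -0.6947, 0.0000]
J3: z=[0.4181, 0.4329, 0.7986] o=[-0.1160, -0.1201, 0.5074] → [-0.0266, 0.4438, -0.2267, 0.4181, 0.4329, 0.7986]
J4: z=[0.0532, -0.8893, 0.4542] o=[0.2105, -0.1732, 0.3652] → [0.2680, 0.0261, 0.0197, 0.0532, -0.8893, 0.4542]
V = J·q̇ = [-0.2138, -0.2810, 0.0743, -0.1663, 0.1276, -0.9014]

-0.2138 -0.2810 0.0743 -0.1663 0.1276 -0.9014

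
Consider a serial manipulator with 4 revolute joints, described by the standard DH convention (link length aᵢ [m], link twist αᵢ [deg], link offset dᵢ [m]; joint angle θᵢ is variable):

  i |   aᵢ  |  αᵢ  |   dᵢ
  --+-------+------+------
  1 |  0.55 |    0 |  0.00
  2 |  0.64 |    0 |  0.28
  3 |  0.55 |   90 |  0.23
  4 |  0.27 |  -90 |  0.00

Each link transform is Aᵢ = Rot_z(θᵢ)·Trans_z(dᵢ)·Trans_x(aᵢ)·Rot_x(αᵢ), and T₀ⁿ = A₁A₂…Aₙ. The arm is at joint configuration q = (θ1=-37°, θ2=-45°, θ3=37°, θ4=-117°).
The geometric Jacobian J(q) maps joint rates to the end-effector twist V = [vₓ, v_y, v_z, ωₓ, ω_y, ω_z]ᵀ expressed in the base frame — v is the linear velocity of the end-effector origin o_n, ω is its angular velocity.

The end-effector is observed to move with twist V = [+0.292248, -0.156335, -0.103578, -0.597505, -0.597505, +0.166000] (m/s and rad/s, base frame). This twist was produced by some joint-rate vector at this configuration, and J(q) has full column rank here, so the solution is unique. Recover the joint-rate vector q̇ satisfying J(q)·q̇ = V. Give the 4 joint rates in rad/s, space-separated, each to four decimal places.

-0.1950 0.4520 -0.0910 0.8450

o_n = [0.8306, -1.2670, 0.2694]
J₁: ẑ×o_n = [1.2670, 0.8306, -0.0000], ω = ẑ
J2: z=[0.0000, 0.0000, 1.0000] o=[0.4392, -0.3310, 0.0000] → [0.9360, 0.3913, -0.0000, 0.0000, 0.0000, 1.0000]
J3: z=[0.0000, 0.0000, 1.0000] o=[0.5283, -0.9648, 0.2800] → [0.3022, 0.3022, -0.0000, 0.0000, 0.0000, 1.0000]
J4: z=[-0.7071, -0.7071, 0.0000] o=[0.9172, -1.3537, 0.5100] → [0.1701, -0.1701, -0.1226, -0.7071, -0.7071, 0.0000]
q̇ = J⁺·V = [-0.1950, 0.4520, -0.0910, 0.8450]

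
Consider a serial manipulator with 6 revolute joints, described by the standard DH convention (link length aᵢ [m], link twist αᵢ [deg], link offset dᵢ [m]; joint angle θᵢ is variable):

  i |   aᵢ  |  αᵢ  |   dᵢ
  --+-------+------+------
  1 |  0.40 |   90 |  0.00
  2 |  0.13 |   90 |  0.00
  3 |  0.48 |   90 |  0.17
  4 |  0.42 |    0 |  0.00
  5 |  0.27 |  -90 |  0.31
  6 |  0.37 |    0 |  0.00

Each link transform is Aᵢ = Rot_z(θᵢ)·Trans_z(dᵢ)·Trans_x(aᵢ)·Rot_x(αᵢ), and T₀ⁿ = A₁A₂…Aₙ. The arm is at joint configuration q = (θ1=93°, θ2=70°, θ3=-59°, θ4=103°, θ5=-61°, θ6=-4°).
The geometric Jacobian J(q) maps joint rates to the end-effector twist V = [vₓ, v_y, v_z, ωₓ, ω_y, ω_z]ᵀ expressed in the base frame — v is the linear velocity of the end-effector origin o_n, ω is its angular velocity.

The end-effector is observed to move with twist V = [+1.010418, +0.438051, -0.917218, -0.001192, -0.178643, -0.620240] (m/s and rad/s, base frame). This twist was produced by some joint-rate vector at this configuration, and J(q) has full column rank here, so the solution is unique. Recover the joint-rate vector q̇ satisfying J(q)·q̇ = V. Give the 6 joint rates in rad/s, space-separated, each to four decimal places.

-0.8010 -0.6060 -0.7340 0.0520 -0.4520 0.6790

o_n = [-0.9848, 1.3941, -0.0763]
J₁: ẑ×o_n = [-1.3941, -0.9848, 0.0000], ω = ẑ
J2: z=[0.9986, 0.0523, 0.0000] o=[-0.0209, 0.3995, 0.0000] → [-0.0040, 0.0761, 1.0437, 0.9986, 0.0523, 0.0000]
J3: z=[-0.0492, 0.9384, -0.3420] o=[-0.0233, 0.4439, 0.1222] → [0.1388, 0.3191, 0.8556, -0.0492, 0.9384, -0.3420]
J4: z=[-0.4990, -0.3197, -0.8055] o=[-0.4469, 0.6663, 0.2963] → [0.7054, 0.2474, -0.5352, -0.4990, -0.3197, -0.8055]
J5: z=[-0.4990, -0.3197, -0.8055] o=[-0.3853, 1.0379, 0.1106] → [0.3466, 0.3896, -0.3694, -0.4990, -0.3197, -0.8055]
J6: z=[0.5424, 0.6097, -0.5780] o=[-0.7225, 1.1347, -0.1037] → [0.1667, 0.1367, 0.3007, 0.5424, 0.6097, -0.5780]
q̇ = J⁺·V = [-0.8010, -0.6060, -0.7340, 0.0520, -0.4520, 0.6790]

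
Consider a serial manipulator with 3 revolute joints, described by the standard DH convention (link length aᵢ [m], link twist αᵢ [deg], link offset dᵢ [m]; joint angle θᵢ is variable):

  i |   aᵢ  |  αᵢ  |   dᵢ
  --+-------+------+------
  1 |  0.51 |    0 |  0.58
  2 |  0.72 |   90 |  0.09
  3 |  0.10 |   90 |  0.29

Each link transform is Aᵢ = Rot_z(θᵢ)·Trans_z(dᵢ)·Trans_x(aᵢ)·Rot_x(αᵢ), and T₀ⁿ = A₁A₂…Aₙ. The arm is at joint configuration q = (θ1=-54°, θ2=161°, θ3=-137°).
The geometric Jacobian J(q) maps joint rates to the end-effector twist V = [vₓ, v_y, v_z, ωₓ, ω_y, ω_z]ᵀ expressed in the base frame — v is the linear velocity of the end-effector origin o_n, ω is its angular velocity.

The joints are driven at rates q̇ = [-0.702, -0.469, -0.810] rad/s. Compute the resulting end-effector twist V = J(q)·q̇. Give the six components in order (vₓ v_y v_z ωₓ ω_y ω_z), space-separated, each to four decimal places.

o_n = [0.3880, 0.2908, 0.6018]
J₁: ẑ×o_n = [-0.2908, 0.3880, 0.0000], ω = ẑ
J2: z=[0.0000, 0.0000, 1.0000] o=[0.2998, -0.4126, 0.5800] → [-0.7034, 0.0882, 0.0000, 0.0000, 0.0000, 1.0000]
J3: z=[0.9563, 0.2924, 0.0000] o=[0.0893, 0.2759, 0.6700] → [-0.0199, 0.0652, -0.0731, 0.9563, 0.2924, 0.0000]
V = J·q̇ = [0.5502, -0.3666, 0.0592, -0.7746, -0.2368, -1.1710]

0.5502 -0.3666 0.0592 -0.7746 -0.2368 -1.1710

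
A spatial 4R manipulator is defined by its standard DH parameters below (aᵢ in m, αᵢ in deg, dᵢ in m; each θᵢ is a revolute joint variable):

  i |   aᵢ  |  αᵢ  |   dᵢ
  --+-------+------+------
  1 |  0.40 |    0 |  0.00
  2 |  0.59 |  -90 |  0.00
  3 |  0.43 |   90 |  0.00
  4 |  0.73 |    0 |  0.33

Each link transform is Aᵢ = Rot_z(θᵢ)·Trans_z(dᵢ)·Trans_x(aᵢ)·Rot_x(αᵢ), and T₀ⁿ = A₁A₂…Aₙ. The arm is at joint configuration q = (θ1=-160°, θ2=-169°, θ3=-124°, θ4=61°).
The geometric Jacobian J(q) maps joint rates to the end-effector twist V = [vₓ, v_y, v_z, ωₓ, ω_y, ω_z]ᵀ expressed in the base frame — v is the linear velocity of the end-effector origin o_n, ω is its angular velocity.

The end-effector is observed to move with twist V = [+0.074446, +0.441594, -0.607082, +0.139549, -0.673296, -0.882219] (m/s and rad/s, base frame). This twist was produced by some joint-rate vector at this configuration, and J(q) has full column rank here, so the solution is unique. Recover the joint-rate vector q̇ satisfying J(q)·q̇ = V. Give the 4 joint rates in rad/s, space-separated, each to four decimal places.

-0.3930 -0.3360 -0.6490 0.2740

o_n = [-0.8092, 0.3477, 0.4654]
J₁: ẑ×o_n = [-0.3477, -0.8092, 0.0000], ω = ẑ
J2: z=[0.0000, 0.0000, 1.0000] o=[-0.3759, -0.1368, 0.0000] → [-0.4845, -0.4334, 0.0000, 0.0000, 0.0000, 1.0000]
J3: z=[-0.5150, 0.8572, 0.0000] o=[0.1299, 0.1671, 0.0000] → [0.3989, 0.2397, 0.7119, -0.5150, 0.8572, 0.0000]
J4: z=[-0.7106, -0.4270, -0.5592] o=[-0.0763, 0.0432, 0.3565] → [0.1238, 0.4872, -0.5293, -0.7106, -0.4270, -0.5592]
q̇ = J⁺·V = [-0.3930, -0.3360, -0.6490, 0.2740]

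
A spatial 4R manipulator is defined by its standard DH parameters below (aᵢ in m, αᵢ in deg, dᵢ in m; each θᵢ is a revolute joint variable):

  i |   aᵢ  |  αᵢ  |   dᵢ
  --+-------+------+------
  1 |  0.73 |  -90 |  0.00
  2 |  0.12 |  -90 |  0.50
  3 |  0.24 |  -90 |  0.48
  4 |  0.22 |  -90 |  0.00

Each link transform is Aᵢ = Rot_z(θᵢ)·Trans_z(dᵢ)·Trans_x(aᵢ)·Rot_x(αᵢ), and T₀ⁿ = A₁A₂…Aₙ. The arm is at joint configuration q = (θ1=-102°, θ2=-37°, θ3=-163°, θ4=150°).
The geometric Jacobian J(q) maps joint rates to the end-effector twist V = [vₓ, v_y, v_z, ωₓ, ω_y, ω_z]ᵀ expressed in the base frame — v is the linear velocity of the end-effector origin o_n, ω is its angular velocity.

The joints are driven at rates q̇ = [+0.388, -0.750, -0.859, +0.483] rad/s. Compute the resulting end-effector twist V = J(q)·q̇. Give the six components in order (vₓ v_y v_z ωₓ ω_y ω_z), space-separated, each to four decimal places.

o_n = [0.2931, -1.0956, -0.2518]
J₁: ẑ×o_n = [1.0956, 0.2931, -0.0000], ω = ẑ
J2: z=[0.9781, -0.2079, 0.0000] o=[-0.1518, -0.7140, 0.0000] → [0.0523, 0.2462, -0.2807, 0.9781, -0.2079, 0.0000]
J3: z=[-0.1251, -0.5887, -0.7986] o=[0.3174, -0.9117, 0.0722] → [0.0439, -0.0211, 0.0087, -0.1251, -0.5887, -0.7986]
J4: z=[0.8869, -0.4272, 0.1760] o=[0.3641, -1.0296, -0.4493] → [-0.0728, -0.1876, -0.0889, 0.8869, -0.4272, 0.1760]
V = J·q̇ = [0.3130, -0.1434, 0.1601, -0.1978, 0.4552, 1.1590]

0.3130 -0.1434 0.1601 -0.1978 0.4552 1.1590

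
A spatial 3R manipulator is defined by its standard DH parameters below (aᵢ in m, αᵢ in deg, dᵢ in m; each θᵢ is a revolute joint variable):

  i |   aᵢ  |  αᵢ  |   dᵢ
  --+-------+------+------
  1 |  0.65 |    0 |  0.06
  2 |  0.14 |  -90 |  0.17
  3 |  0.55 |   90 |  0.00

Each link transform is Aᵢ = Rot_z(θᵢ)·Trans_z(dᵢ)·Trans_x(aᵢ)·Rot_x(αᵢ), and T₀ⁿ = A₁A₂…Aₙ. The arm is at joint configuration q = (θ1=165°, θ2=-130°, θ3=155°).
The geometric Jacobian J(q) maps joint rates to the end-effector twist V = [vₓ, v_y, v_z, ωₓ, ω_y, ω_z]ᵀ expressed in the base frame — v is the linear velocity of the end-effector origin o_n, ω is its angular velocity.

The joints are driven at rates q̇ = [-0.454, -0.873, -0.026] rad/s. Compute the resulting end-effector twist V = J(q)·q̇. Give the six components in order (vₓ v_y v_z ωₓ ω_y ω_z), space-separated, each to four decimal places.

o_n = [-0.9215, -0.0374, -0.0024]
J₁: ẑ×o_n = [0.0374, -0.9215, 0.0000], ω = ẑ
J2: z=[0.0000, 0.0000, 1.0000] o=[-0.6279, 0.1682, 0.0600] → [0.2056, -0.2936, 0.0000, 0.0000, 0.0000, 1.0000]
J3: z=[-0.5736, 0.8192, 0.0000] o=[-0.5132, 0.2485, 0.2300] → [-0.1904, -0.1333, 0.4985, -0.5736, 0.8192, 0.0000]
V = J·q̇ = [-0.1915, 0.6782, -0.0130, 0.0149, -0.0213, -1.3270]

-0.1915 0.6782 -0.0130 0.0149 -0.0213 -1.3270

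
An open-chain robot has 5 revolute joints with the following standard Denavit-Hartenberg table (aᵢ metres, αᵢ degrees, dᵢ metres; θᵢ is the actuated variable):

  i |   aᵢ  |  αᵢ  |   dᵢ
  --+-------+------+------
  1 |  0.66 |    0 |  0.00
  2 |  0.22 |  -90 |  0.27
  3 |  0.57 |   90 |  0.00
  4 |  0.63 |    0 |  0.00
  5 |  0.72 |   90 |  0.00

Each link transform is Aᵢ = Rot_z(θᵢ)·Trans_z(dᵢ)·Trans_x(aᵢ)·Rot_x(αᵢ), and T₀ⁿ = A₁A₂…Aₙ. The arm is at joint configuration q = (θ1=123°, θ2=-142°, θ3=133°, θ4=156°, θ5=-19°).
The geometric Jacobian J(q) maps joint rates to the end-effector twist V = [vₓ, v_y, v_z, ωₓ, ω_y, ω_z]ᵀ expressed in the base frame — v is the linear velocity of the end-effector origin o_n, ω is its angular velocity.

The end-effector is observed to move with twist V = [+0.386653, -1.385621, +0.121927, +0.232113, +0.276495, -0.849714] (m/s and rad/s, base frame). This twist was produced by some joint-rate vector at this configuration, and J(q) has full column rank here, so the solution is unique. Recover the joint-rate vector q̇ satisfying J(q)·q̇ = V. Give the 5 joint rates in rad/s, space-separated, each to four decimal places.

o_n = [0.4350, 1.0703, 0.6592]
J₁: ẑ×o_n = [-1.0703, 0.4350, 0.0000], ω = ẑ
J2: z=[0.0000, 0.0000, 1.0000] o=[-0.3595, 0.5535, 0.0000] → [-0.5168, 0.7944, 0.0000, 0.0000, 0.0000, 1.0000]
J3: z=[0.3256, 0.9455, 0.0000] o=[-0.1514, 0.4819, 0.2700] → [0.3680, -0.1267, -0.3629, 0.3256, 0.9455, 0.0000]
J4: z=[0.6915, -0.2381, -0.6820] o=[-0.5190, 0.6085, -0.1469] → [0.1231, -1.2080, 0.5465, 0.6915, -0.2381, -0.6820]
J5: z=[0.6915, -0.2381, -0.6820] o=[-0.0645, 0.7230, 0.2740] → [0.1452, -0.6069, 0.3591, 0.6915, -0.2381, -0.6820]
q̇ = J⁺·V = [0.2140, -0.9430, 0.3370, 0.9640, -0.7870]

0.2140 -0.9430 0.3370 0.9640 -0.7870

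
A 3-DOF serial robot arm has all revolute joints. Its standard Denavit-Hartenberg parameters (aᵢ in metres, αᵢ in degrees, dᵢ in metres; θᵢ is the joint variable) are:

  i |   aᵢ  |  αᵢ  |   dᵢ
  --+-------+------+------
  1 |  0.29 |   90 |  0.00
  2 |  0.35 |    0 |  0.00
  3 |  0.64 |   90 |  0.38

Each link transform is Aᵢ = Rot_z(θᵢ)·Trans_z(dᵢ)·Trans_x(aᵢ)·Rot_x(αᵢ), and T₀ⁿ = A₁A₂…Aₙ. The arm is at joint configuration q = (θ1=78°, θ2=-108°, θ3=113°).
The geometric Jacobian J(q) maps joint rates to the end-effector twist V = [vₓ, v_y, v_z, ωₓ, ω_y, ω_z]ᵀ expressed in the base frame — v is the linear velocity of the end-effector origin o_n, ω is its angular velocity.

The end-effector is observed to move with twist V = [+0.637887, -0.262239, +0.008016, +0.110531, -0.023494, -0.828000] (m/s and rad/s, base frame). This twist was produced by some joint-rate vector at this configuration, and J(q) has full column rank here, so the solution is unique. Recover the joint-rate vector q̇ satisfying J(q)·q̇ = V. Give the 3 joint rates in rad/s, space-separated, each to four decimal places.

-0.8280 0.5920 -0.4790

o_n = [0.5421, 0.7225, -0.2771]
J₁: ẑ×o_n = [-0.7225, 0.5421, 0.0000], ω = ẑ
J2: z=[0.9781, -0.2079, 0.0000] o=[0.0603, 0.2837, 0.0000] → [0.0576, 0.2710, 0.5294, 0.9781, -0.2079, 0.0000]
J3: z=[0.9781, -0.2079, 0.0000] o=[0.0378, 0.1779, -0.3329] → [-0.0116, -0.0546, 0.6376, 0.9781, -0.2079, 0.0000]
q̇ = J⁺·V = [-0.8280, 0.5920, -0.4790]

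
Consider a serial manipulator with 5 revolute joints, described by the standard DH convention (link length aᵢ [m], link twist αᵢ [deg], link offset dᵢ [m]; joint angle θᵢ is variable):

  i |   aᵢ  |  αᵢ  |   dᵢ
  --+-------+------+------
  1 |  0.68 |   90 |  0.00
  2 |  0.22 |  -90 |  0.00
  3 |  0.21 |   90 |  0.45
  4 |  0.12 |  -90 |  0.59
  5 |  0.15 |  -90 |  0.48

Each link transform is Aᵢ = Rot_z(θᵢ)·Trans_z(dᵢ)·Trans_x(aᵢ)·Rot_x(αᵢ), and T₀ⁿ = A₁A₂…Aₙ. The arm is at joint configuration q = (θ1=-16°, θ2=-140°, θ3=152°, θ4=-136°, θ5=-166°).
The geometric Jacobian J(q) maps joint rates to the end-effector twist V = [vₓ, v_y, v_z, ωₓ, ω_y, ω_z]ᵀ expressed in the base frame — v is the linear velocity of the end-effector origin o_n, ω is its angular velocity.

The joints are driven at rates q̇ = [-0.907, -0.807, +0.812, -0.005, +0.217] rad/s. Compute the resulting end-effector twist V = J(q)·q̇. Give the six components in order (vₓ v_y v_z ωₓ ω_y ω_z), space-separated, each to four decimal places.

o_n = [0.9412, 0.5798, -0.1054]
J₁: ẑ×o_n = [-0.5798, 0.9412, 0.0000], ω = ẑ
J2: z=[-0.2756, -0.9613, 0.0000] o=[0.6537, -0.1874, 0.0000] → [0.1013, -0.0290, 0.0649, -0.2756, -0.9613, 0.0000]
J3: z=[0.6179, -0.1772, -0.7660] o=[0.4917, -0.1410, -0.1414] → [0.5457, -0.3667, 0.5250, 0.6179, -0.1772, -0.7660]
J4: z=[-0.1023, 0.9479, -0.3018] o=[0.9334, -0.1651, -0.3669] → [0.4727, 0.0244, -0.0836, -0.1023, 0.9479, -0.3018]
J5: z=[0.0971, 0.3114, 0.9453] o=[0.7542, 0.3861, -0.5301] → [-0.0508, 0.1355, -0.0394, 0.0971, 0.3114, 0.9453]
V = J·q̇ = [0.8738, -1.0987, 0.3657, 0.7457, 0.6947, -1.3224]

0.8738 -1.0987 0.3657 0.7457 0.6947 -1.3224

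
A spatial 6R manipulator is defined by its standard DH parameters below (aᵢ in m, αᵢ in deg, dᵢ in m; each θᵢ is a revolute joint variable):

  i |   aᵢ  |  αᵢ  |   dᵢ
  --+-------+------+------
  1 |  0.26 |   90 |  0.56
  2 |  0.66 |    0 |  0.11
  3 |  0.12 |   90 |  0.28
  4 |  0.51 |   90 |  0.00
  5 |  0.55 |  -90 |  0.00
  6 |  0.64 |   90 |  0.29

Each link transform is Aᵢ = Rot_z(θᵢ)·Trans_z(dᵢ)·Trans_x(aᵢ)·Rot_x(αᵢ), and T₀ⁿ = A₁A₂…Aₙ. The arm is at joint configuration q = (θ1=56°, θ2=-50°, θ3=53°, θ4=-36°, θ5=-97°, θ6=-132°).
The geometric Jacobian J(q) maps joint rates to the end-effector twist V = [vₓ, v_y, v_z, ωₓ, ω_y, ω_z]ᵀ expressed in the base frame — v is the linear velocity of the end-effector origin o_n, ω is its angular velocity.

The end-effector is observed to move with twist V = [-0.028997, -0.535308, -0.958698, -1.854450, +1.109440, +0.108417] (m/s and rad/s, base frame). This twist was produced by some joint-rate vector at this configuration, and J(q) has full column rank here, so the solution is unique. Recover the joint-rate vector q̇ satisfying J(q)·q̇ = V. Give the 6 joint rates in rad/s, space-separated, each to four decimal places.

o_n = [0.2655, 1.2073, 0.2352]
J₁: ẑ×o_n = [-1.2073, 0.2655, 0.0000], ω = ẑ
J2: z=[0.8290, -0.5592, 0.0000] o=[0.1454, 0.2155, 0.5600] → [0.1816, 0.2693, 0.8893, 0.8290, -0.5592, 0.0000]
J3: z=[0.8290, -0.5592, 0.0000] o=[0.4738, 0.5057, 0.0544] → [-0.1011, -0.1499, 0.4651, 0.8290, -0.5592, 0.0000]
J4: z=[0.0293, 0.0434, -0.9986] o=[0.7730, 0.4485, 0.0607] → [0.7653, 0.5017, 0.0442, 0.0293, 0.0434, -0.9986]
J5: z=[-0.9989, -0.0342, -0.0308] o=[0.7548, 0.9577, 0.0823] → [0.0024, 0.1678, -0.2660, -0.9989, -0.0342, -0.0308]
J6: z=[-0.0388, 0.9857, 0.1637] o=[0.7412, 0.8671, 0.6246] → [-0.4395, -0.0930, 0.4558, -0.0388, 0.9857, 0.1637]
q̇ = J⁺·V = [-0.6220, -0.7330, -0.6020, -0.6840, 0.7120, 0.4230]

-0.6220 -0.7330 -0.6020 -0.6840 0.7120 0.4230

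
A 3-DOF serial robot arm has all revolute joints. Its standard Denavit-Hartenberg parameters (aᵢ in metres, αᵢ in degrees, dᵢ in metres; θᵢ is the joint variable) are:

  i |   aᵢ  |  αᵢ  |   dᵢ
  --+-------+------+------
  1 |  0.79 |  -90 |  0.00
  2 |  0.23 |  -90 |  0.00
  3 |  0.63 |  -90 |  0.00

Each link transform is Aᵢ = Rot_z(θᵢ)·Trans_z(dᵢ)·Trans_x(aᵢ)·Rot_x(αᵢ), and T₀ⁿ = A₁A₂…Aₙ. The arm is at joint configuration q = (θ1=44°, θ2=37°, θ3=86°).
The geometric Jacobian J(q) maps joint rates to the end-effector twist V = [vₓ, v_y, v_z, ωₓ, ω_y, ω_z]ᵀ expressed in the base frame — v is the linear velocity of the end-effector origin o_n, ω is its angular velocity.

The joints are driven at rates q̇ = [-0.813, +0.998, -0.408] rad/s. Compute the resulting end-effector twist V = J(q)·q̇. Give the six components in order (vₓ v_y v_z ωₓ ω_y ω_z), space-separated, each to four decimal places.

o_n = [1.1622, 0.2487, -0.1649]
J₁: ẑ×o_n = [-0.2487, 1.1622, 0.0000], ω = ẑ
J2: z=[-0.6947, 0.7193, 0.0000] o=[0.5683, 0.5488, 0.0000] → [-0.1186, -0.1145, -0.2188, -0.6947, 0.7193, 0.0000]
J3: z=[-0.4329, -0.4181, -0.7986] o=[0.7004, 0.6764, -0.1384] → [-0.3305, -0.3803, 0.3782, -0.4329, -0.4181, -0.7986]
V = J·q̇ = [0.2187, -0.9040, -0.3727, -0.5166, 0.8885, -0.4872]

0.2187 -0.9040 -0.3727 -0.5166 0.8885 -0.4872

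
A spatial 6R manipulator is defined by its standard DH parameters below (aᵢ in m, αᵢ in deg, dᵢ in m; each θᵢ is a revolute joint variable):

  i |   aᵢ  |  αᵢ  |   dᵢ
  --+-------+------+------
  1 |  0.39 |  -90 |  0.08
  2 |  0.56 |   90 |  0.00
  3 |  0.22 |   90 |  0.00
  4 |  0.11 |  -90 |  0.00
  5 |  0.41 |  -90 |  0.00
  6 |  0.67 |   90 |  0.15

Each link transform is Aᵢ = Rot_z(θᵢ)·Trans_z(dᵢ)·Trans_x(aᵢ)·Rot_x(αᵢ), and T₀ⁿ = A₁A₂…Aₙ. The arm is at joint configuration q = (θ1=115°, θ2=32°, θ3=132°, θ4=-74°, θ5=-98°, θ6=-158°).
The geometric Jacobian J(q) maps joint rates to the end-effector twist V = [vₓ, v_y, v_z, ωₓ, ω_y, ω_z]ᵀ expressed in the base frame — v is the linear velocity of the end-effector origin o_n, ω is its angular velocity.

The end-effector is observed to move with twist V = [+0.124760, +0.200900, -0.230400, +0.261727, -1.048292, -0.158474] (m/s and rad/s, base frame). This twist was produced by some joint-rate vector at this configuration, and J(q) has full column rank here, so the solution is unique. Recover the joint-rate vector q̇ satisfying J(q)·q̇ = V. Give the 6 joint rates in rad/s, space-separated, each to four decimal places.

o_n = [-0.3892, 0.1820, -0.1270]
J₁: ẑ×o_n = [-0.1820, -0.3892, 0.0000], ω = ẑ
J2: z=[-0.9063, -0.4226, 0.0000] o=[-0.1648, 0.3535, 0.0800] → [0.0875, -0.1876, 0.0605, -0.9063, -0.4226, 0.0000]
J3: z=[-0.2240, 0.4803, 0.8480] o=[-0.3655, 0.7839, -0.2168] → [0.5535, 0.0001, 0.1461, -0.2240, 0.4803, 0.8480]
J4: z=[-0.8728, 0.2884, -0.3938] o=[-0.4609, 0.6016, -0.1387] → [-0.1618, -0.0180, 0.3455, -0.8728, 0.2884, -0.3938]
J5: z=[-0.4786, -0.6639, 0.5746] o=[-0.4504, 0.5257, -0.2177] → [0.1373, 0.0786, 0.2052, -0.4786, -0.6639, 0.5746]
J6: z=[-0.0267, -0.6431, -0.7653] o=[-0.8102, 0.6822, -0.3366] → [-0.5176, -0.3166, 0.2841, -0.0267, -0.6431, -0.7653]
q̇ = J⁺·V = [-0.5200, 0.3700, -0.4350, -0.9200, 0.6340, -0.0050]

-0.5200 0.3700 -0.4350 -0.9200 0.6340 -0.0050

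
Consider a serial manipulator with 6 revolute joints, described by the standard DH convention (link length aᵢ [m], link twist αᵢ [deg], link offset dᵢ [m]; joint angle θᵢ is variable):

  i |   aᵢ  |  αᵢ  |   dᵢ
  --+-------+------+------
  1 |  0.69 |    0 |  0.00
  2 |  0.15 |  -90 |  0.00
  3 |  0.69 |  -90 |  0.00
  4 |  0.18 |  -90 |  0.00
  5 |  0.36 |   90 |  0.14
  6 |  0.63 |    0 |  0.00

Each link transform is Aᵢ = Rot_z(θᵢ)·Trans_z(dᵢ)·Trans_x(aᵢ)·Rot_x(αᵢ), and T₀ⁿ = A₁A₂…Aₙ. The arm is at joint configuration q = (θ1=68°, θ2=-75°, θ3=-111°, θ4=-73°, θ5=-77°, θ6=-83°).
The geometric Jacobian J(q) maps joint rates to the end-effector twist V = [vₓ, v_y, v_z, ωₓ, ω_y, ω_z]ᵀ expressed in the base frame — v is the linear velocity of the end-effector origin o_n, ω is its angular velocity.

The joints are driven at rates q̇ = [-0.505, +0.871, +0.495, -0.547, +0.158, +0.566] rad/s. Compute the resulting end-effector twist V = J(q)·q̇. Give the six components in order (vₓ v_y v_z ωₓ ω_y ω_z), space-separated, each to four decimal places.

o_n = [0.7421, 0.9914, 0.4394]
J₁: ẑ×o_n = [-0.9914, 0.7421, 0.0000], ω = ẑ
J2: z=[0.0000, 0.0000, 1.0000] o=[0.2585, 0.6398, 0.0000] → [-0.3517, 0.4837, 0.0000, 0.0000, 0.0000, 1.0000]
J3: z=[0.1219, 0.9925, 0.0000] o=[0.4074, 0.6215, 0.0000] → [0.4361, -0.0535, -0.2872, 0.1219, 0.9925, 0.0000]
J4: z=[0.9266, -0.1138, 0.3584] o=[0.1619, 0.6516, 0.6442] → [-0.0985, 0.3977, 0.3809, 0.9266, -0.1138, 0.3584]
J5: z=[-0.3758, -0.2484, 0.8928] o=[0.1642, 0.8248, 0.6933] → [-0.0857, 0.4206, 0.0810, -0.3758, -0.2484, 0.8928]
J6: z=[0.1962, -0.9629, -0.1853] o=[0.4376, 0.8280, 0.9661] → [0.5375, 0.0469, 0.3253, 0.1962, -0.9629, -0.1853]
V = J·q̇ = [0.7548, -0.1046, -0.1536, -0.3949, -0.0307, 0.2061]

0.7548 -0.1046 -0.1536 -0.3949 -0.0307 0.2061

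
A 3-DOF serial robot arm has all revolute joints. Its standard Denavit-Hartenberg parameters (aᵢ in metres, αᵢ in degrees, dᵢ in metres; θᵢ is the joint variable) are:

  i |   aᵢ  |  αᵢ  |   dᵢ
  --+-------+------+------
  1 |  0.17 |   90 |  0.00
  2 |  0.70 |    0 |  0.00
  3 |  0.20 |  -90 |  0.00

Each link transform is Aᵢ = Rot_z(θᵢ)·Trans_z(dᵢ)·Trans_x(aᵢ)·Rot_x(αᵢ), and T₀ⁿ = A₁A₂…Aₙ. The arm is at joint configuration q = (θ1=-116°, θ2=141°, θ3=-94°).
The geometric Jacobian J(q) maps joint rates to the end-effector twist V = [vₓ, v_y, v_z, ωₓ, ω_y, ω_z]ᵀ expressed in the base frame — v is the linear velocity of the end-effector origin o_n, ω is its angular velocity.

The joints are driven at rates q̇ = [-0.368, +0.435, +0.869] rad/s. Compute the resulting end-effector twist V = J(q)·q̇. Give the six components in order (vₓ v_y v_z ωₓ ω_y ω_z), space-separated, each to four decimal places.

o_n = [0.1042, 0.2136, 0.5868]
J₁: ẑ×o_n = [-0.2136, 0.1042, 0.0000], ω = ẑ
J2: z=[-0.8988, 0.4384, 0.0000] o=[-0.0745, -0.1528, 0.0000] → [0.2572, 0.5274, -0.4076, -0.8988, 0.4384, 0.0000]
J3: z=[-0.8988, 0.4384, 0.0000] o=[0.1640, 0.3362, 0.4405] → [0.0641, 0.1315, 0.1364, -0.8988, 0.4384, 0.0000]
V = J·q̇ = [0.2462, 0.3053, -0.0588, -1.1720, 0.5716, -0.3680]

0.2462 0.3053 -0.0588 -1.1720 0.5716 -0.3680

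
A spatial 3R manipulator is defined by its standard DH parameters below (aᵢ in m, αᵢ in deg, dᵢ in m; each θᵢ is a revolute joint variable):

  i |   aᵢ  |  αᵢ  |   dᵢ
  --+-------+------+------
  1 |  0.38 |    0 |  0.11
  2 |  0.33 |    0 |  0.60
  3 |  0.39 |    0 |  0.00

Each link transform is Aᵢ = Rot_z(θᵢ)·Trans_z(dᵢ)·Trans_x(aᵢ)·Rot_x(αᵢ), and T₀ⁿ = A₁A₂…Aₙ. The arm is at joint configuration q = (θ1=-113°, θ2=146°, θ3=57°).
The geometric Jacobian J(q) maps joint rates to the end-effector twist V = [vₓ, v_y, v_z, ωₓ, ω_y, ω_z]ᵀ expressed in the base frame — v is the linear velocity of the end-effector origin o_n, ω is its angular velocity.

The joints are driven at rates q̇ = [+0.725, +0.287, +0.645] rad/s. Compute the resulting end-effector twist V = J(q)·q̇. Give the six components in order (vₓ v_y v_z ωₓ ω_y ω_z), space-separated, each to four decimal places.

o_n = [0.1283, 0.2199, 0.7100]
J₁: ẑ×o_n = [-0.2199, 0.1283, 0.0000], ω = ẑ
J2: z=[0.0000, 0.0000, 1.0000] o=[-0.1485, -0.3498, 0.1100] → [-0.5697, 0.2768, 0.0000, 0.0000, 0.0000, 1.0000]
J3: z=[0.0000, 0.0000, 1.0000] o=[0.1283, -0.1701, 0.7100] → [-0.3900, 0.0000, 0.0000, 0.0000, 0.0000, 1.0000]
V = J·q̇ = [-0.5745, 0.1724, 0.0000, 0.0000, 0.0000, 1.6570]

-0.5745 0.1724 0.0000 0.0000 0.0000 1.6570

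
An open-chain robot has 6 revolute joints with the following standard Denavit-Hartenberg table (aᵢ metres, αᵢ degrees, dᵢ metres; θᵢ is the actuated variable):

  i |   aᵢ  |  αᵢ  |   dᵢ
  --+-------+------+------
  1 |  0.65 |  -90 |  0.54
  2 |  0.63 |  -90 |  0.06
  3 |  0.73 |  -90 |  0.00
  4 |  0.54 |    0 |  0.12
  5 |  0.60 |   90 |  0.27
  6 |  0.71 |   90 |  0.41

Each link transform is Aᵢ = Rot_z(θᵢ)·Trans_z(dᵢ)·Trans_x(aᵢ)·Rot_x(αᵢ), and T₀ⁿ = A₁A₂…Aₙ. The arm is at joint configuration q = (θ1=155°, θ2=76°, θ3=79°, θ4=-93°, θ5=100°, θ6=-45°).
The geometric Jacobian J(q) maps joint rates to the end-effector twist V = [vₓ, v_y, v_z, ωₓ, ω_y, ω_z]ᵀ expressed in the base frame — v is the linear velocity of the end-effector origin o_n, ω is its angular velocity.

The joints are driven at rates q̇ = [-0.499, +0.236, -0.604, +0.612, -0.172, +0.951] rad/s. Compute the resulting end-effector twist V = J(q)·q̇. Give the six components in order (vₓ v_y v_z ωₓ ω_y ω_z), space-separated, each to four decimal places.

0.7301 0.5223 -0.5103 0.3726 -0.2160 -0.1836

o_n = [0.6167, 1.6216, -0.7161]
J₁: ẑ×o_n = [-1.6216, 0.6167, 0.0000], ω = ẑ
J2: z=[-0.4226, -0.9063, 0.0000] o=[-0.5891, 0.2747, 0.5400] → [1.1384, -0.5309, 0.5236, -0.4226, -0.9063, 0.0000]
J3: z=[0.8794, -0.4101, -0.2419] o=[-0.7526, 0.2847, -0.0713] → [0.5878, 0.2358, 1.7371, 0.8794, -0.4101, -0.2419]
J4: z=[0.2959, 0.0726, 0.9525] o=[-0.4803, 0.9484, -0.2064] → [-0.6781, 1.1956, 0.1196, 0.2959, 0.0726, 0.9525]
J5: z=[0.2959, 0.0726, 0.9525] o=[0.0189, 0.7103, -0.2174] → [-0.9041, 0.7169, 0.2262, 0.2959, 0.0726, 0.9525]
J6: z=[0.9183, -0.2962, -0.2627] o=[0.2566, 1.3013, -0.0528] → [0.2806, 0.5146, 0.4007, 0.9183, -0.2962, -0.2627]
V = J·q̇ = [0.7301, 0.5223, -0.5103, 0.3726, -0.2160, -0.1836]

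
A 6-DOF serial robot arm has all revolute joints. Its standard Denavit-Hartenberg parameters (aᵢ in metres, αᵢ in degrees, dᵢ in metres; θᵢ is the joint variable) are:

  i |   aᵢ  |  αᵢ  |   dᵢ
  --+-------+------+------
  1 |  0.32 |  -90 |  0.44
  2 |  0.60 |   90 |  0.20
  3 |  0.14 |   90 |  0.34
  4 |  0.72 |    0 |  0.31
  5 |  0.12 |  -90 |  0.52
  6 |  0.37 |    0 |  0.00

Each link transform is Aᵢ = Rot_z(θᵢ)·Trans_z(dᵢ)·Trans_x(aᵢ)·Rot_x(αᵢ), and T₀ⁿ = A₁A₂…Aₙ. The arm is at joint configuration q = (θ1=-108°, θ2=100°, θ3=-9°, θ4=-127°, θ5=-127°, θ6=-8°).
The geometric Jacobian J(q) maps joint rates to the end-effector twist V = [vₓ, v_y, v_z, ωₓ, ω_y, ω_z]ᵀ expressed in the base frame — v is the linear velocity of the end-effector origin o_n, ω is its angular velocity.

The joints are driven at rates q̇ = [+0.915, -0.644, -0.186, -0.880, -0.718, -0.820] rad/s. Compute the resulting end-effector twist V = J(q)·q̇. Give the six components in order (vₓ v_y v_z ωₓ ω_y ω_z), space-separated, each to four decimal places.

-0.1017 -1.1668 -0.0057 0.8143 -0.1182 -0.1048

o_n = [-0.7417, -0.3290, 0.3602]
J₁: ẑ×o_n = [0.3290, -0.7417, 0.0000], ω = ẑ
J2: z=[0.9511, -0.3090, 0.0000] o=[-0.0989, -0.3043, 0.4400] → [0.0246, 0.0759, -0.2221, 0.9511, -0.3090, 0.0000]
J3: z=[-0.3043, -0.9366, -0.1736] o=[0.1235, -0.2671, -0.1509] → [-0.4895, 0.3058, -0.7916, -0.3043, -0.9366, -0.1736]
J4: z=[-0.9477, 0.2794, 0.1541] o=[0.0066, -0.5559, -0.3461] → [0.1624, 0.5541, -0.0060, -0.9477, 0.2794, 0.1541]
J5: z=[-0.9477, 0.2794, 0.1541] o=[-0.0707, -0.0223, 0.2230] → [0.0856, 0.0267, 0.4781, -0.9477, 0.2794, 0.1541]
J6: z=[0.1760, 0.0549, 0.9829] o=[-0.5954, 0.0079, 0.3152] → [0.3335, -0.1517, -0.0512, 0.1760, 0.0549, 0.9829]
V = J·q̇ = [-0.1017, -1.1668, -0.0057, 0.8143, -0.1182, -0.1048]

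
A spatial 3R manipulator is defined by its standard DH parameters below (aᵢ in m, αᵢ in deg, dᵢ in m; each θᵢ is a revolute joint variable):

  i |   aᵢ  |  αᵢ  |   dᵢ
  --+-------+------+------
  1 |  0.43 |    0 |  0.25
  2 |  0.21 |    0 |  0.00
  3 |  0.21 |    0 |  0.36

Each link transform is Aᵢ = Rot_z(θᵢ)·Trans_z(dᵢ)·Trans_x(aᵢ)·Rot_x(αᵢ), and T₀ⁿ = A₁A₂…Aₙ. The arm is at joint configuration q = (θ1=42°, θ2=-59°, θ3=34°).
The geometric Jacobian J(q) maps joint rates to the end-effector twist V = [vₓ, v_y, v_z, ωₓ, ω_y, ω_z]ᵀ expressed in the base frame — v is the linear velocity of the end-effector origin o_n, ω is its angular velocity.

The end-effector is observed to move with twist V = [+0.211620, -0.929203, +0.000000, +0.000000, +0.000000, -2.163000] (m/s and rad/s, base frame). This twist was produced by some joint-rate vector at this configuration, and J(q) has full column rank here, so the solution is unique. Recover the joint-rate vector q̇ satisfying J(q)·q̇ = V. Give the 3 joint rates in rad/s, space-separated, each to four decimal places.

o_n = [0.7212, 0.2877, 0.6100]
J₁: ẑ×o_n = [-0.2877, 0.7212, 0.0000], ω = ẑ
J2: z=[0.0000, 0.0000, 1.0000] o=[0.3196, 0.2877, 0.2500] → [0.0000, 0.4016, 0.0000, 0.0000, 0.0000, 1.0000]
J3: z=[0.0000, 0.0000, 1.0000] o=[0.5204, 0.2263, 0.2500] → [-0.0614, 0.2008, 0.0000, 0.0000, 0.0000, 1.0000]
q̇ = J⁺·V = [-0.5970, -0.9170, -0.6490]

-0.5970 -0.9170 -0.6490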